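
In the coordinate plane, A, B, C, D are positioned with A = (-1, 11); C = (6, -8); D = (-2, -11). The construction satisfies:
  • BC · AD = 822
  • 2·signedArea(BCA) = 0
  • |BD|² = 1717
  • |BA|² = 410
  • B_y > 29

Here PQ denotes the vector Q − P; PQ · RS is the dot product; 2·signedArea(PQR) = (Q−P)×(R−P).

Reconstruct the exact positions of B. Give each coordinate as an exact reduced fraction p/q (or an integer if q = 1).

B = (-8, 30)

1. B_x = -8  [2·signedArea(BCA) = 0 ∩ BC · AD = 822]
2. B_y = 30  [2·signedArea(BCA) = 0 ∩ BC · AD = 822]
   → B = (-8, 30)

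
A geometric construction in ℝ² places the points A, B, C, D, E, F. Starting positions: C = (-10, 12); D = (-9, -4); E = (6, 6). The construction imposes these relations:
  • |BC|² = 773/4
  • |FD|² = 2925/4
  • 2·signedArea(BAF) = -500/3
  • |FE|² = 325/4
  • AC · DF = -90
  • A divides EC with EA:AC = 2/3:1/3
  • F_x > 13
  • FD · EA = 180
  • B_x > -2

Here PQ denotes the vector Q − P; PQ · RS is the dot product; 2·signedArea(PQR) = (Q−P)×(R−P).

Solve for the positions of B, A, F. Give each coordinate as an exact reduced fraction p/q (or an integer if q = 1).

1. A_x = -14/3  [A divides EC with EA:AC = 2/3:1/3]
2. A_y = 10  [A divides EC with EA:AC = 2/3:1/3]
   → A = (-14/3, 10)
3. F_x = 27/2  [line 32/3·x + -4·y + -100 = 0 ∩ |FE|² = 325/4]
4. F_y = 11  [line 32/3·x + -4·y + -100 = 0 ∩ |FE|² = 325/4]
   → F = (27/2, 11)
5. B_x = -3/2  [line -1·x + 109/6·y + -59/3 = 0 ∩ |BC|² = 773/4]
6. B_y = 1  [line -1·x + 109/6·y + -59/3 = 0 ∩ |BC|² = 773/4]
   → B = (-3/2, 1)

A = (-14/3, 10)
B = (-3/2, 1)
F = (27/2, 11)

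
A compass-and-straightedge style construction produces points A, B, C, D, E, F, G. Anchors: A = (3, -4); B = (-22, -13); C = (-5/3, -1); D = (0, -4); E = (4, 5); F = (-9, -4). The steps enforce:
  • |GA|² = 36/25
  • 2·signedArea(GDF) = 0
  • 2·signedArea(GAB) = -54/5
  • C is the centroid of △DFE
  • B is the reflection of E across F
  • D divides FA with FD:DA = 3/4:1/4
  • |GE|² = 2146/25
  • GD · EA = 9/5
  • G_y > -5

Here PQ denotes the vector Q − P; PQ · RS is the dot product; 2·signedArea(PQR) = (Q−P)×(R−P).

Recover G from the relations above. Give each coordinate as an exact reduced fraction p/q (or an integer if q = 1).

1. G_x = 9/5  [2·signedArea(GDF) = 0 ∩ GD · EA = 9/5]
2. G_y = -4  [2·signedArea(GDF) = 0 ∩ GD · EA = 9/5]
   → G = (9/5, -4)

G = (9/5, -4)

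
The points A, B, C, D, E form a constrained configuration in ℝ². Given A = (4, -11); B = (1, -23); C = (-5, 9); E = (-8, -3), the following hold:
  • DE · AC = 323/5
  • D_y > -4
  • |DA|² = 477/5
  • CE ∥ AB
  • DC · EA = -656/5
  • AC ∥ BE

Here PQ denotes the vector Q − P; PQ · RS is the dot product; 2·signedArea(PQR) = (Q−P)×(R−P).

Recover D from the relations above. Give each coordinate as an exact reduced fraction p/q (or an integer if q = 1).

1. D_x = -13/5  [DE · AC = 323/5 ∩ DC · EA = -656/5]
2. D_y = -19/5  [DE · AC = 323/5 ∩ DC · EA = -656/5]
   → D = (-13/5, -19/5)

D = (-13/5, -19/5)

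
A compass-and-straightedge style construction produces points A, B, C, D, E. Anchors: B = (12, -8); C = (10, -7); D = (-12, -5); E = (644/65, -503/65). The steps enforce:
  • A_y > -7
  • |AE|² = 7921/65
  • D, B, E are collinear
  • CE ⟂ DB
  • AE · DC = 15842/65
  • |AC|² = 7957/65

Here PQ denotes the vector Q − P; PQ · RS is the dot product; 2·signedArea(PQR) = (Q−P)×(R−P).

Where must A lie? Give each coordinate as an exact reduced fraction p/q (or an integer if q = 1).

1. A_x = -68/65  [line -22·x + 2·y + -668/65 = 0 ∩ |AE|² = 7921/65]
2. A_y = -414/65  [line -22·x + 2·y + -668/65 = 0 ∩ |AE|² = 7921/65]
   → A = (-68/65, -414/65)

A = (-68/65, -414/65)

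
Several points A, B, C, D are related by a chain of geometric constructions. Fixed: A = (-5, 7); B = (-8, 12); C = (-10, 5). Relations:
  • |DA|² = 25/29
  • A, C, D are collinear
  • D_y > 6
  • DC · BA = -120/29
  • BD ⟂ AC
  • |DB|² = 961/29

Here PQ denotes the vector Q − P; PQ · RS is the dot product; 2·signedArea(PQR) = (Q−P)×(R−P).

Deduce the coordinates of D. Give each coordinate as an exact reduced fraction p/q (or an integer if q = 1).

D = (-170/29, 193/29)

1. D_x = -170/29  [A, C, D are collinear ∩ BD ⟂ AC]
2. D_y = 193/29  [A, C, D are collinear ∩ BD ⟂ AC]
   → D = (-170/29, 193/29)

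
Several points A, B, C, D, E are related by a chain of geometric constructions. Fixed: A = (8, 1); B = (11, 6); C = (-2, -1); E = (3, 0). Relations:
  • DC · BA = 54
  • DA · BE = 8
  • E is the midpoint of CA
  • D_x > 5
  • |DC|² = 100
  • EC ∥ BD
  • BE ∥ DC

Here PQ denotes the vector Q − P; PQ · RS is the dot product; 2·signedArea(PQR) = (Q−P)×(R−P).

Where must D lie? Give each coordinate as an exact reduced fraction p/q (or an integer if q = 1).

D = (6, 5)

1. D_x = 6  [BE ∥ DC ∩ EC ∥ BD]
2. D_y = 5  [BE ∥ DC ∩ EC ∥ BD]
   → D = (6, 5)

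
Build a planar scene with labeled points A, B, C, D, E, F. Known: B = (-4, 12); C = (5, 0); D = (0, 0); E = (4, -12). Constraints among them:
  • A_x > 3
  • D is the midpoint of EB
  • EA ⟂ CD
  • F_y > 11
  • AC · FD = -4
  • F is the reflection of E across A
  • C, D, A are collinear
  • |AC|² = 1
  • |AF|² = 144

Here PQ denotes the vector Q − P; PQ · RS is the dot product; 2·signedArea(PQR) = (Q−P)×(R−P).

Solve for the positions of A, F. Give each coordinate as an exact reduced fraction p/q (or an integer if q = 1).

1. A_x = 4  [C, D, A are collinear ∩ EA ⟂ CD]
2. A_y = 0  [C, D, A are collinear ∩ EA ⟂ CD]
   → A = (4, 0)
3. F_x = 4  [F is the reflection of E across A]
4. F_y = 12  [F is the reflection of E across A]
   → F = (4, 12)

A = (4, 0)
F = (4, 12)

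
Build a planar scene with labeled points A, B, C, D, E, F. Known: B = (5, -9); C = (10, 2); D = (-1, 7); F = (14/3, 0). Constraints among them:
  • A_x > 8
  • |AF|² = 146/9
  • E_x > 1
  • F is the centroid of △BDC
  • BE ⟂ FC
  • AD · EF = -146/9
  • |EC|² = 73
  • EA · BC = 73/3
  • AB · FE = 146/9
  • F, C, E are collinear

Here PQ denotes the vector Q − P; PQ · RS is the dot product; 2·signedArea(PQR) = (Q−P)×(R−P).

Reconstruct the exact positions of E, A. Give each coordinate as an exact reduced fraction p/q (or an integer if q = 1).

1. E_x = 2  [F, C, E are collinear ∩ BE ⟂ FC]
2. E_y = -1  [F, C, E are collinear ∩ BE ⟂ FC]
   → E = (2, -1)
3. A_x = 25/3  [AD · EF = -146/9 ∩ EA · BC = 73/3]
4. A_y = -5/3  [AD · EF = -146/9 ∩ EA · BC = 73/3]
   → A = (25/3, -5/3)

A = (25/3, -5/3)
E = (2, -1)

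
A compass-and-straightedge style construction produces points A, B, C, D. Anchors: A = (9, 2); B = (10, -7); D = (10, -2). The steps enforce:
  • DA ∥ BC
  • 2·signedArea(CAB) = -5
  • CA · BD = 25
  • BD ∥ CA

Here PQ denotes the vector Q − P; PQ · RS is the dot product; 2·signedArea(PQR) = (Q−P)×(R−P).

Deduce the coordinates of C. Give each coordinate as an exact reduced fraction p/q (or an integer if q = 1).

1. C_x = 9  [BD ∥ CA ∩ DA ∥ BC]
2. C_y = -3  [BD ∥ CA ∩ DA ∥ BC]
   → C = (9, -3)

C = (9, -3)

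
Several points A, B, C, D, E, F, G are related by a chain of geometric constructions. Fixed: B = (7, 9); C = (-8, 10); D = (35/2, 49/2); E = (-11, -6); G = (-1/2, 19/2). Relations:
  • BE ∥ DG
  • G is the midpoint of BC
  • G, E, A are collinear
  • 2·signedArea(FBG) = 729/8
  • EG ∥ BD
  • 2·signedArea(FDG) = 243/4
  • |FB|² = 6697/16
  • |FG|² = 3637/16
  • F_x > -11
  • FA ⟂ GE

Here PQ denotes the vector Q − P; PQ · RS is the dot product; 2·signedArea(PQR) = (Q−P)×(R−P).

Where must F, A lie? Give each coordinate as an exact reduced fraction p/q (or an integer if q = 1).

A = (-49949/5608, -16319/5608)
F = (-41/4, -2)

1. F_x = -41/4  [2·signedArea(FBG) = 729/8 ∩ 2·signedArea(FDG) = 243/4]
2. F_y = -2  [2·signedArea(FBG) = 729/8 ∩ 2·signedArea(FDG) = 243/4]
   → F = (-41/4, -2)
3. A_x = -49949/5608  [G, E, A are collinear ∩ FA ⟂ GE]
4. A_y = -16319/5608  [G, E, A are collinear ∩ FA ⟂ GE]
   → A = (-49949/5608, -16319/5608)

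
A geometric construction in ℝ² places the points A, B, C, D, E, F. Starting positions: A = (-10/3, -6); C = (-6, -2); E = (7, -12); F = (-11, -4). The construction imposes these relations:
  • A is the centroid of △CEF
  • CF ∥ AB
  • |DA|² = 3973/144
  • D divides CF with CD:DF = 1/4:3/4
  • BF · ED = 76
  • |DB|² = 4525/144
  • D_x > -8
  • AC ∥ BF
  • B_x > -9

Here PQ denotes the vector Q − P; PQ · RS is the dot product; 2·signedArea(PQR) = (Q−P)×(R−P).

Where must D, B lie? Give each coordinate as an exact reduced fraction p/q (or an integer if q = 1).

B = (-25/3, -8)
D = (-29/4, -5/2)

1. D_x = -29/4  [D divides CF with CD:DF = 1/4:3/4]
2. D_y = -5/2  [D divides CF with CD:DF = 1/4:3/4]
   → D = (-29/4, -5/2)
3. B_x = -25/3  [AC ∥ BF ∩ CF ∥ AB]
4. B_y = -8  [AC ∥ BF ∩ CF ∥ AB]
   → B = (-25/3, -8)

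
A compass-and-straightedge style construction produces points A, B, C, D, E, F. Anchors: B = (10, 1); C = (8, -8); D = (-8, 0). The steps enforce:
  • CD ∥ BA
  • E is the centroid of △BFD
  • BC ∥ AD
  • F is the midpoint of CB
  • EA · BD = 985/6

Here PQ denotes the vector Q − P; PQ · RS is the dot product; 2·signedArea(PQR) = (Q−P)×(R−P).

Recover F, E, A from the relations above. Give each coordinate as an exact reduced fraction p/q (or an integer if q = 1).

A = (-6, 9)
E = (11/3, -5/6)
F = (9, -7/2)

1. F_x = 9  [F is the midpoint of CB]
2. F_y = -7/2  [F is the midpoint of CB]
   → F = (9, -7/2)
3. E_x = 11/3  [E is the centroid of △BFD]
4. E_y = -5/6  [E is the centroid of △BFD]
   → E = (11/3, -5/6)
5. A_x = -6  [BC ∥ AD ∩ CD ∥ BA]
6. A_y = 9  [BC ∥ AD ∩ CD ∥ BA]
   → A = (-6, 9)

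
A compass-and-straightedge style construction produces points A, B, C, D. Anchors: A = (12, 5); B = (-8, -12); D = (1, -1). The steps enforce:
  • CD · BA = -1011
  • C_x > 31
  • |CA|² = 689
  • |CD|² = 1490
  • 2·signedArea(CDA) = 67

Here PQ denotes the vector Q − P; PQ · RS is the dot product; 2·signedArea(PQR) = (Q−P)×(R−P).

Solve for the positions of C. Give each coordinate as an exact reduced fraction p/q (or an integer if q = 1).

C = (32, 22)

1. C_x = 32  [CD · BA = -1011 ∩ 2·signedArea(CDA) = 67]
2. C_y = 22  [CD · BA = -1011 ∩ 2·signedArea(CDA) = 67]
   → C = (32, 22)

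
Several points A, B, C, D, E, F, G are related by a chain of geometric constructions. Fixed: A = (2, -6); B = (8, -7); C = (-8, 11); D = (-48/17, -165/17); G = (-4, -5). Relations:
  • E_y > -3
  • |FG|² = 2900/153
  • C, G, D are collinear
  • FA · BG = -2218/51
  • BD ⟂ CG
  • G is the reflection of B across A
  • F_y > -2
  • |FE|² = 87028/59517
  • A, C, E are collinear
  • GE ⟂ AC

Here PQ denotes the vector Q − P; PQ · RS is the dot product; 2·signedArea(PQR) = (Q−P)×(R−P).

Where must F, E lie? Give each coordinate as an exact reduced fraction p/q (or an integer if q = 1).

E = (8/389, -1025/389)
F = (-16/17, -97/51)

1. F_x = -16/17  [line 12·x + -2·y + 382/51 = 0 ∩ |FG|² = 2900/153]
2. F_y = -97/51  [line 12·x + -2·y + 382/51 = 0 ∩ |FG|² = 2900/153]
   → F = (-16/17, -97/51)
3. E_x = 8/389  [A, C, E are collinear ∩ GE ⟂ AC]
4. E_y = -1025/389  [A, C, E are collinear ∩ GE ⟂ AC]
   → E = (8/389, -1025/389)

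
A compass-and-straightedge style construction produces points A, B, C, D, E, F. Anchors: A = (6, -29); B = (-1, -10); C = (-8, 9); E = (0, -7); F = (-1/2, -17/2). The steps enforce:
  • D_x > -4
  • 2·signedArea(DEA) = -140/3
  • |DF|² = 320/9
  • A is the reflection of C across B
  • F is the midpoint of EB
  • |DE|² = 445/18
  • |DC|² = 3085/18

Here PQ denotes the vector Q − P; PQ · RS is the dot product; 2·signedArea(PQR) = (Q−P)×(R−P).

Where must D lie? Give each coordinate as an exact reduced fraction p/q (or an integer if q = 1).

1. D_x = -19/6  [line 22·x + 6·y + 266/3 = 0 ∩ |DC|² = 3085/18]
2. D_y = -19/6  [line 22·x + 6·y + 266/3 = 0 ∩ |DC|² = 3085/18]
   → D = (-19/6, -19/6)

D = (-19/6, -19/6)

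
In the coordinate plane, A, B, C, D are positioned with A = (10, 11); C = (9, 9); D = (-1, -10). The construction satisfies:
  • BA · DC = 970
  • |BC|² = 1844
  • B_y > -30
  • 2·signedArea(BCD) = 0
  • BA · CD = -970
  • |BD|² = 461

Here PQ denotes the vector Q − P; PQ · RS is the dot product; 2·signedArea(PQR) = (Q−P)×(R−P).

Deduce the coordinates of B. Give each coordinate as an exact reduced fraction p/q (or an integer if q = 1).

B = (-11, -29)

1. B_x = -11  [2·signedArea(BCD) = 0 ∩ BA · CD = -970]
2. B_y = -29  [2·signedArea(BCD) = 0 ∩ BA · CD = -970]
   → B = (-11, -29)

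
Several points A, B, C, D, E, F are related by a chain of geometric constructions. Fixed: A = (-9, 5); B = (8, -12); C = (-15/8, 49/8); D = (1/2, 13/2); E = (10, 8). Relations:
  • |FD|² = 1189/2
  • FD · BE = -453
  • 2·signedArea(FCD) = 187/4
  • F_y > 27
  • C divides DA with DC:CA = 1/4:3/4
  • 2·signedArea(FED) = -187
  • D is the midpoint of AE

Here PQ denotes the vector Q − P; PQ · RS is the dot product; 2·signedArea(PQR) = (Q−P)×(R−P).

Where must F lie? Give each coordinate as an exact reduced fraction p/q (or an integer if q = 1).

F = (12, 28)

1. F_x = 12  [FD · BE = -453 ∩ 2·signedArea(FED) = -187]
2. F_y = 28  [FD · BE = -453 ∩ 2·signedArea(FED) = -187]
   → F = (12, 28)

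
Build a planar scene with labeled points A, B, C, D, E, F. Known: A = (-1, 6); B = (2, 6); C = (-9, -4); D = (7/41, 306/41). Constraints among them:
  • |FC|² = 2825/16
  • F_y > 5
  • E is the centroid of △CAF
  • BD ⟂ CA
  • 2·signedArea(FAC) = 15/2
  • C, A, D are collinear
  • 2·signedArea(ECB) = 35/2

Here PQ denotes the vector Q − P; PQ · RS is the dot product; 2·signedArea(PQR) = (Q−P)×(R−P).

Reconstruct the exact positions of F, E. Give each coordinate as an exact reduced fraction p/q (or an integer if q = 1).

E = (-41/12, 8/3)
F = (-1/4, 6)

1. F_x = -1/4  [line 10·x + -8·y + 101/2 = 0 ∩ |FC|² = 2825/16]
2. F_y = 6  [line 10·x + -8·y + 101/2 = 0 ∩ |FC|² = 2825/16]
   → F = (-1/4, 6)
3. E_x = -41/12  [E is the centroid of △CAF]
4. E_y = 8/3  [E is the centroid of △CAF]
   → E = (-41/12, 8/3)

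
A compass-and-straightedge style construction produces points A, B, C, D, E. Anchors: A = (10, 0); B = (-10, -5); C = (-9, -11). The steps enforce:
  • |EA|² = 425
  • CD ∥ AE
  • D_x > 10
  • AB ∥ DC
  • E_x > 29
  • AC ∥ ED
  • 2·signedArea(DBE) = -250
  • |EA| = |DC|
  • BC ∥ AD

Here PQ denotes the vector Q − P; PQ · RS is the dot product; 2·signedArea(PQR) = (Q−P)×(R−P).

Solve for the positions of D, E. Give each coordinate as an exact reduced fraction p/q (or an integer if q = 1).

1. D_x = 11  [AB ∥ DC ∩ BC ∥ AD]
2. D_y = -6  [AB ∥ DC ∩ BC ∥ AD]
   → D = (11, -6)
3. E_x = 30  [AC ∥ ED ∩ CD ∥ AE]
4. E_y = 5  [AC ∥ ED ∩ CD ∥ AE]
   → E = (30, 5)

D = (11, -6)
E = (30, 5)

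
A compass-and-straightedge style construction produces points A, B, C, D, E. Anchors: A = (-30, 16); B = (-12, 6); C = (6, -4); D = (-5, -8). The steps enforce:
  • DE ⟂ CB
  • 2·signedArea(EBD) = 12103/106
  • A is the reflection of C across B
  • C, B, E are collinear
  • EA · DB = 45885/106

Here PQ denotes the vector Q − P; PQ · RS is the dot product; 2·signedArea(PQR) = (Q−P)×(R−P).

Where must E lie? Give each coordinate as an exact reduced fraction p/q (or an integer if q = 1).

1. E_x = -75/106  [C, B, E are collinear ∩ DE ⟂ CB]
2. E_y = -29/106  [C, B, E are collinear ∩ DE ⟂ CB]
   → E = (-75/106, -29/106)

E = (-75/106, -29/106)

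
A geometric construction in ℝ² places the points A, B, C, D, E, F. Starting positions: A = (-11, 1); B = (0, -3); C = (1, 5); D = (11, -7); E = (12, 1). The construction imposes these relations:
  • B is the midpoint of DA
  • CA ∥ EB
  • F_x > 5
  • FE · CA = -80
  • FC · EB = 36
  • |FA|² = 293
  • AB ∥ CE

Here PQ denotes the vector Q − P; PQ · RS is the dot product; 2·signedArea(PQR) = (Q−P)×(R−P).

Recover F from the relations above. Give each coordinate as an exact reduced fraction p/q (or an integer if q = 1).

F = (6, -1)

1. F_x = 6  [line 12·x + 4·y + -68 = 0 ∩ |FA|² = 293]
2. F_y = -1  [line 12·x + 4·y + -68 = 0 ∩ |FA|² = 293]
   → F = (6, -1)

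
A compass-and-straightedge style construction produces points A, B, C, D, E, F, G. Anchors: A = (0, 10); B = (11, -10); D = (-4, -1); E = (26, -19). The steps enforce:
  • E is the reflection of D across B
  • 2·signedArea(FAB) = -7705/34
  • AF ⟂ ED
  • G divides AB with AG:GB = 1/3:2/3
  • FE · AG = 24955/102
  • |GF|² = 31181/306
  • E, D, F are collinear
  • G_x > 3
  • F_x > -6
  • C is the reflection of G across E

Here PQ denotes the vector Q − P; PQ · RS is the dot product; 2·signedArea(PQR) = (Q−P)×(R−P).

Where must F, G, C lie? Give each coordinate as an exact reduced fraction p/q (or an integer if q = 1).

1. F_x = -201/34  [E, D, F are collinear ∩ AF ⟂ ED]
2. F_y = 5/34  [E, D, F are collinear ∩ AF ⟂ ED]
   → F = (-201/34, 5/34)
3. G_x = 11/3  [G divides AB with AG:GB = 1/3:2/3]
4. G_y = 10/3  [G divides AB with AG:GB = 1/3:2/3]
   → G = (11/3, 10/3)
5. C_x = 145/3  [C is the reflection of G across E]
6. C_y = -124/3  [C is the reflection of G across E]
   → C = (145/3, -124/3)

C = (145/3, -124/3)
F = (-201/34, 5/34)
G = (11/3, 10/3)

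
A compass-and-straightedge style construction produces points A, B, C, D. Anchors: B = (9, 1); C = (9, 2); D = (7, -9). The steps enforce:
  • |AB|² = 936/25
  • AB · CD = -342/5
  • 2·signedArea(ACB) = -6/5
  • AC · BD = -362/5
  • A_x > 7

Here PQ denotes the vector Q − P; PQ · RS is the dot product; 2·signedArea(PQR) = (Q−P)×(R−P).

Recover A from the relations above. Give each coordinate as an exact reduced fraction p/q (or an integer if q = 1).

A = (39/5, -5)

1. A_x = 39/5  [2·signedArea(ACB) = -6/5 ∩ AC · BD = -362/5]
2. A_y = -5  [2·signedArea(ACB) = -6/5 ∩ AC · BD = -362/5]
   → A = (39/5, -5)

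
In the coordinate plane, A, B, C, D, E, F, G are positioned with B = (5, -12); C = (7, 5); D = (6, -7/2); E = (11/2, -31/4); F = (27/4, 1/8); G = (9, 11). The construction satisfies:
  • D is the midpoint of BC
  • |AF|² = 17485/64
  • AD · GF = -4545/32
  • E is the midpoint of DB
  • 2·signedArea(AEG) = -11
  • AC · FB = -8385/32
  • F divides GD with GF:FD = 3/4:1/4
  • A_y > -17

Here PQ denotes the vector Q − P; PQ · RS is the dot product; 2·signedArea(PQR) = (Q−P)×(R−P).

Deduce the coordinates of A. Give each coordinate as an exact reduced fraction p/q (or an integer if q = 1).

A = (9/2, -65/4)

1. A_x = 9/2  [AC · FB = -8385/32 ∩ 2·signedArea(AEG) = -11]
2. A_y = -65/4  [AC · FB = -8385/32 ∩ 2·signedArea(AEG) = -11]
   → A = (9/2, -65/4)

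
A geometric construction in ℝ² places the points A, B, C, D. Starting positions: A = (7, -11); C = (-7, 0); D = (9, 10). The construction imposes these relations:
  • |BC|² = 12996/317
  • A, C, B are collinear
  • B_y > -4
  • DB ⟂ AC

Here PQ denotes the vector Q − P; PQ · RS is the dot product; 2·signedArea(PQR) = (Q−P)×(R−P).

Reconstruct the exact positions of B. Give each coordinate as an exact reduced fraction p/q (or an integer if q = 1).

1. B_x = -623/317  [A, C, B are collinear ∩ DB ⟂ AC]
2. B_y = -1254/317  [A, C, B are collinear ∩ DB ⟂ AC]
   → B = (-623/317, -1254/317)

B = (-623/317, -1254/317)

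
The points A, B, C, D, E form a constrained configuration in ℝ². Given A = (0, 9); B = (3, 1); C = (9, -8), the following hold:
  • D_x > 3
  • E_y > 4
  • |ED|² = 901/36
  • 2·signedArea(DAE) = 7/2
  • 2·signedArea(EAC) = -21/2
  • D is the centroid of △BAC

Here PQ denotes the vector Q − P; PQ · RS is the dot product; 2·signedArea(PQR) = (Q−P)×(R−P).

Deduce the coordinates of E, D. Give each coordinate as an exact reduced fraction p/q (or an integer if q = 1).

D = (4, 2/3)
E = (3/2, 5)

1. D_x = 4  [D is the centroid of △BAC]
2. D_y = 2/3  [D is the centroid of △BAC]
   → D = (4, 2/3)
3. E_x = 3/2  [2·signedArea(EAC) = -21/2 ∩ 2·signedArea(DAE) = 7/2]
4. E_y = 5  [2·signedArea(EAC) = -21/2 ∩ 2·signedArea(DAE) = 7/2]
   → E = (3/2, 5)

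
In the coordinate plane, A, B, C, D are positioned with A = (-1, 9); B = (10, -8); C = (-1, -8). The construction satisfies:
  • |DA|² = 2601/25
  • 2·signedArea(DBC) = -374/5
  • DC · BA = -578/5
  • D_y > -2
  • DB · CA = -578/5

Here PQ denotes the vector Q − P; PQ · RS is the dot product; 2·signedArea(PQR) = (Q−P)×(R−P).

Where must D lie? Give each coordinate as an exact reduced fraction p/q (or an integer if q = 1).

D = (-1, -6/5)

1. D_x = -1  [2·signedArea(DBC) = -374/5 ∩ DC · BA = -578/5]
2. D_y = -6/5  [2·signedArea(DBC) = -374/5 ∩ DC · BA = -578/5]
   → D = (-1, -6/5)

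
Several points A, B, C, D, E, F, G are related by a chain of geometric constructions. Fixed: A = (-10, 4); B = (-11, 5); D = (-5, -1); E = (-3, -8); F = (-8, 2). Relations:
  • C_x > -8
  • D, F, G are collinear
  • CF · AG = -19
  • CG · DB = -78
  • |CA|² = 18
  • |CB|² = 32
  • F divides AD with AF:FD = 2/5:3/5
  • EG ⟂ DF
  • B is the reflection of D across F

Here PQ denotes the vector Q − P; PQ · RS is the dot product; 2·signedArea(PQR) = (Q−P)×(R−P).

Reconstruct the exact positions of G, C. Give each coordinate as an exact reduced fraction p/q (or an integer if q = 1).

1. G_x = -1/2  [D, F, G are collinear ∩ EG ⟂ DF]
2. G_y = -11/2  [D, F, G are collinear ∩ EG ⟂ DF]
   → G = (-1/2, -11/2)
3. C_x = -7  [line 6·x + -6·y + 48 = 0 ∩ |CA|² = 18]
4. C_y = 1  [line 6·x + -6·y + 48 = 0 ∩ |CA|² = 18]
   → C = (-7, 1)

C = (-7, 1)
G = (-1/2, -11/2)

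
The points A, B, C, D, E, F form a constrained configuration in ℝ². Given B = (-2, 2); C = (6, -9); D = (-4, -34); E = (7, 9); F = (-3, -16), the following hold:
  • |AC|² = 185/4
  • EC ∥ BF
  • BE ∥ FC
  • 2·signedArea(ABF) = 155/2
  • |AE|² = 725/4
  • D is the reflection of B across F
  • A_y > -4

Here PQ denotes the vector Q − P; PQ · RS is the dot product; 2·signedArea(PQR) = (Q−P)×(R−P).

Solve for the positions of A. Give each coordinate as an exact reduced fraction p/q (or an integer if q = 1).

1. A_x = 2  [line 18·x + -1·y + -79/2 = 0 ∩ |AC|² = 185/4]
2. A_y = -7/2  [line 18·x + -1·y + -79/2 = 0 ∩ |AC|² = 185/4]
   → A = (2, -7/2)

A = (2, -7/2)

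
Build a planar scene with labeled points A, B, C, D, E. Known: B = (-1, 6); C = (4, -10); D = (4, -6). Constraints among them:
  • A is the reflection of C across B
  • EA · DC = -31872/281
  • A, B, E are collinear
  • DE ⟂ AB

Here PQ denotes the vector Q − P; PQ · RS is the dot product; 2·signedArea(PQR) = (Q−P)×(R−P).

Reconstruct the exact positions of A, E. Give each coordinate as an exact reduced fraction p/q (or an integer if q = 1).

1. A_x = -6  [A is the reflection of C across B]
2. A_y = 22  [A is the reflection of C across B]
   → A = (-6, 22)
3. E_x = 804/281  [A, B, E are collinear ∩ DE ⟂ AB]
4. E_y = -1786/281  [A, B, E are collinear ∩ DE ⟂ AB]
   → E = (804/281, -1786/281)

A = (-6, 22)
E = (804/281, -1786/281)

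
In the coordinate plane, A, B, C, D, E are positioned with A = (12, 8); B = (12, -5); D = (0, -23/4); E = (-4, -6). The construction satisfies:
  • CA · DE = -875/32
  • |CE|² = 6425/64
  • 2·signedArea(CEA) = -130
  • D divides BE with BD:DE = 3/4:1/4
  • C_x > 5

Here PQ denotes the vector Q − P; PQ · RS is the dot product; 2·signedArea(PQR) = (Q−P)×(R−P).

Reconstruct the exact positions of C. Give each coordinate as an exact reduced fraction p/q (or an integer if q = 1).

1. C_x = 6  [2·signedArea(CEA) = -130 ∩ CA · DE = -875/32]
2. C_y = -43/8  [2·signedArea(CEA) = -130 ∩ CA · DE = -875/32]
   → C = (6, -43/8)

C = (6, -43/8)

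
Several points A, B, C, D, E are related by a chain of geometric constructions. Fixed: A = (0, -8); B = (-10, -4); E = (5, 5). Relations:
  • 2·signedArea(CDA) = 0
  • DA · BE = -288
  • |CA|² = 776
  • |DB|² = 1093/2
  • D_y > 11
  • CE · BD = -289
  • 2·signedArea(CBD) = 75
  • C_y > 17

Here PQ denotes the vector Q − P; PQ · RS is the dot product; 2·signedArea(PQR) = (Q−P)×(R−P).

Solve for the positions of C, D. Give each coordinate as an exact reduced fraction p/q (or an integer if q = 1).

C = (10, 18)
D = (15/2, 23/2)

1. D_x = 15/2  [line -15·x + -9·y + 216 = 0 ∩ |DB|² = 1093/2]
2. D_y = 23/2  [line -15·x + -9·y + 216 = 0 ∩ |DB|² = 1093/2]
   → D = (15/2, 23/2)
3. C_x = 10  [2·signedArea(CDA) = 0 ∩ 2·signedArea(CBD) = 75]
4. C_y = 18  [2·signedArea(CDA) = 0 ∩ 2·signedArea(CBD) = 75]
   → C = (10, 18)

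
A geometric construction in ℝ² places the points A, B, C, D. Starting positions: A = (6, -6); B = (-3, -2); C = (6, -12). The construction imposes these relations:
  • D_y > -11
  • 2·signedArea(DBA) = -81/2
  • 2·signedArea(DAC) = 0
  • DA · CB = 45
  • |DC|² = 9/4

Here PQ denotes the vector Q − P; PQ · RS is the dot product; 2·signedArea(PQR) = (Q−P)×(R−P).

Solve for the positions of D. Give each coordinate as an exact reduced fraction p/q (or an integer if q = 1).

1. D_x = 6  [2·signedArea(DAC) = 0 ∩ DA · CB = 45]
2. D_y = -21/2  [2·signedArea(DAC) = 0 ∩ DA · CB = 45]
   → D = (6, -21/2)

D = (6, -21/2)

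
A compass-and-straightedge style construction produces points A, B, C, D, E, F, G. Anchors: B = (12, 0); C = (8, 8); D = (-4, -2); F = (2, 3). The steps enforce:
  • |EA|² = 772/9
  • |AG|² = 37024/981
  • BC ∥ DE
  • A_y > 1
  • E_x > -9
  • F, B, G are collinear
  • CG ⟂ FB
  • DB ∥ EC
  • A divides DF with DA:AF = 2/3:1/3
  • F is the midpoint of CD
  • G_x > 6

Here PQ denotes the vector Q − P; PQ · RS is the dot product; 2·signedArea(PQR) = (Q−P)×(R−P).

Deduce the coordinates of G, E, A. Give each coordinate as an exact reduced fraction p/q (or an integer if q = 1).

A = (0, 4/3)
E = (-8, 6)
G = (668/109, 192/109)

1. G_x = 668/109  [F, B, G are collinear ∩ CG ⟂ FB]
2. G_y = 192/109  [F, B, G are collinear ∩ CG ⟂ FB]
   → G = (668/109, 192/109)
3. E_x = -8  [DB ∥ EC ∩ BC ∥ DE]
4. E_y = 6  [DB ∥ EC ∩ BC ∥ DE]
   → E = (-8, 6)
5. A_x = 0  [A divides DF with DA:AF = 2/3:1/3]
6. A_y = 4/3  [A divides DF with DA:AF = 2/3:1/3]
   → A = (0, 4/3)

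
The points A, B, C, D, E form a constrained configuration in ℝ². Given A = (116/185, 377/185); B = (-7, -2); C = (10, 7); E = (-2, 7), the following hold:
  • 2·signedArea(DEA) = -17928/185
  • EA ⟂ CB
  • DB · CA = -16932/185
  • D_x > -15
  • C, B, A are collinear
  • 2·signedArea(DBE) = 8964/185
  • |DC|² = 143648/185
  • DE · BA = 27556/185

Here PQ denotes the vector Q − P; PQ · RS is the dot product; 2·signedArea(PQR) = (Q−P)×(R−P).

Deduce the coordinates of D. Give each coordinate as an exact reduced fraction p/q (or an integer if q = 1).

D = (-2706/185, -1117/185)

1. D_x = -2706/185  [2·signedArea(DEA) = -17928/185 ∩ 2·signedArea(DBE) = 8964/185]
2. D_y = -1117/185  [2·signedArea(DEA) = -17928/185 ∩ 2·signedArea(DBE) = 8964/185]
   → D = (-2706/185, -1117/185)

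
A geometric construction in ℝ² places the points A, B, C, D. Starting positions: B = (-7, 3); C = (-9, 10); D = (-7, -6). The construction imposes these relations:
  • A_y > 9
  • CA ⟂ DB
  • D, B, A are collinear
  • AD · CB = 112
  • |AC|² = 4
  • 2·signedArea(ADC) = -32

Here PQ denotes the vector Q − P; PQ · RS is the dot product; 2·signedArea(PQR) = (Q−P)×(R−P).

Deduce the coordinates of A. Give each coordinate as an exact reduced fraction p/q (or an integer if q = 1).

1. A_x = -7  [D, B, A are collinear ∩ CA ⟂ DB]
2. A_y = 10  [D, B, A are collinear ∩ CA ⟂ DB]
   → A = (-7, 10)

A = (-7, 10)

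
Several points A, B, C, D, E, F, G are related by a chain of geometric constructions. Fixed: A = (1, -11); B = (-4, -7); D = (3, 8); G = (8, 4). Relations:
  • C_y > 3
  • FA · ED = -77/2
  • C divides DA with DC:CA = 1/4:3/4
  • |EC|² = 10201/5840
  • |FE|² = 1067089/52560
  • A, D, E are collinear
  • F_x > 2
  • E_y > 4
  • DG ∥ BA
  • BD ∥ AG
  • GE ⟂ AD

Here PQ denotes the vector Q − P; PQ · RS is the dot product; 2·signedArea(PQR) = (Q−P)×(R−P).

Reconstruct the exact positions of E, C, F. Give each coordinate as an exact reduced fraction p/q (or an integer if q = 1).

C = (5/2, 13/4)
E = (963/365, 1666/365)
F = (13/6, 1/12)

1. E_x = 963/365  [A, D, E are collinear ∩ GE ⟂ AD]
2. E_y = 1666/365  [A, D, E are collinear ∩ GE ⟂ AD]
   → E = (963/365, 1666/365)
3. C_x = 5/2  [C divides DA with DC:CA = 1/4:3/4]
4. C_y = 13/4  [C divides DA with DC:CA = 1/4:3/4]
   → C = (5/2, 13/4)
5. F_x = 13/6  [line -132/365·x + -1254/365·y + 781/730 = 0 ∩ |FE|² = 1067089/52560]
6. F_y = 1/12  [line -132/365·x + -1254/365·y + 781/730 = 0 ∩ |FE|² = 1067089/52560]
   → F = (13/6, 1/12)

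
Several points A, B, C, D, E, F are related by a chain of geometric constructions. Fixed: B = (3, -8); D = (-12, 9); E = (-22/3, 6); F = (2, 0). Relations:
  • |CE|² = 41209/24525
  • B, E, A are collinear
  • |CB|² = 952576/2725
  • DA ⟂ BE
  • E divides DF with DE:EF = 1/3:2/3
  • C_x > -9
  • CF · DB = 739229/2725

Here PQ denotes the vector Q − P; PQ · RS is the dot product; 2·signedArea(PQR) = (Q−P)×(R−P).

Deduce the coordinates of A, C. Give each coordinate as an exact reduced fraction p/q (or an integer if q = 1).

A = (-28374/2725, 27718/2725)
C = (-22081/2725, 19192/2725)

1. A_x = -28374/2725  [B, E, A are collinear ∩ DA ⟂ BE]
2. A_y = 27718/2725  [B, E, A are collinear ∩ DA ⟂ BE]
   → A = (-28374/2725, 27718/2725)
3. C_x = -22081/2725  [line -15·x + 17·y + -657479/2725 = 0 ∩ |CB|² = 952576/2725]
4. C_y = 19192/2725  [line -15·x + 17·y + -657479/2725 = 0 ∩ |CB|² = 952576/2725]
   → C = (-22081/2725, 19192/2725)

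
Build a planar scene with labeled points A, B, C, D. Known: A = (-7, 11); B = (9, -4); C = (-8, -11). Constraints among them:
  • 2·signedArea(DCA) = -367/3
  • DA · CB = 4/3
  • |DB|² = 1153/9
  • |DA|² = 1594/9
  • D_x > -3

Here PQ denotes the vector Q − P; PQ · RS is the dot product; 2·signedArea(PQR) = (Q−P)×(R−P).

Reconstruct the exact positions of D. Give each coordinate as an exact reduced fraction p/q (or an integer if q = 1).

1. D_x = -2  [2·signedArea(DCA) = -367/3 ∩ DA · CB = 4/3]
2. D_y = -4/3  [2·signedArea(DCA) = -367/3 ∩ DA · CB = 4/3]
   → D = (-2, -4/3)

D = (-2, -4/3)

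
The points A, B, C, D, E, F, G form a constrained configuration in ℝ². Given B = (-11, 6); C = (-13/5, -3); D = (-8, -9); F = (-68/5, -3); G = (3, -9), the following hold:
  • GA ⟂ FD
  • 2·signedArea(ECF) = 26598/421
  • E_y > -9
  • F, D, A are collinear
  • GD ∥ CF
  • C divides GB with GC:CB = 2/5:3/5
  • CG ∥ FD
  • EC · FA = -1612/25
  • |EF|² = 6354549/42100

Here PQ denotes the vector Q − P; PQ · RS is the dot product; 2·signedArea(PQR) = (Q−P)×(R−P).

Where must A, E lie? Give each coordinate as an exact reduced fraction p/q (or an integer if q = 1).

1. A_x = -1212/421  [F, D, A are collinear ∩ GA ⟂ FD]
2. A_y = -6099/421  [F, D, A are collinear ∩ GA ⟂ FD]
   → A = (-1212/421, -6099/421)
3. E_x = -11533/4210  [EC · FA = -1612/25 ∩ 2·signedArea(ECF) = 26598/421]
4. E_y = -3681/421  [EC · FA = -1612/25 ∩ 2·signedArea(ECF) = 26598/421]
   → E = (-11533/4210, -3681/421)

A = (-1212/421, -6099/421)
E = (-11533/4210, -3681/421)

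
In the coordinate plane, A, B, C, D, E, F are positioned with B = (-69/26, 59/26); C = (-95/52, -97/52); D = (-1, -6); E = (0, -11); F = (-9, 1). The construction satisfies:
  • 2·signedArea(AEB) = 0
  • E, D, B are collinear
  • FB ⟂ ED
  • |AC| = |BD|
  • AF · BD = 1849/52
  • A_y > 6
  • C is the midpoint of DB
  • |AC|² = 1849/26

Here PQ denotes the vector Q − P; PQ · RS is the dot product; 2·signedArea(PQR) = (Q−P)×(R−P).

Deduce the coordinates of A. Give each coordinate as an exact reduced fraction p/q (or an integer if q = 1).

1. A_x = -181/52  [2·signedArea(AEB) = 0 ∩ AF · BD = 1849/52]
2. A_y = 333/52  [2·signedArea(AEB) = 0 ∩ AF · BD = 1849/52]
   → A = (-181/52, 333/52)

A = (-181/52, 333/52)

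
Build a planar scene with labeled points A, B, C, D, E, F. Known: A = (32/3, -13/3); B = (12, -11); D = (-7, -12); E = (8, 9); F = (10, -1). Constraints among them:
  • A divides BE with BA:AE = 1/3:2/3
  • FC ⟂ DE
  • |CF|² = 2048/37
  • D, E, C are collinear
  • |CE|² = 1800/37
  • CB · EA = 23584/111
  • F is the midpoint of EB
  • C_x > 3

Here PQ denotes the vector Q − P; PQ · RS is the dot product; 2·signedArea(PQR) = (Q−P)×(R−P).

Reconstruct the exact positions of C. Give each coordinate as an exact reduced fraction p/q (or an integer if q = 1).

1. C_x = 146/37  [D, E, C are collinear ∩ FC ⟂ DE]
2. C_y = 123/37  [D, E, C are collinear ∩ FC ⟂ DE]
   → C = (146/37, 123/37)

C = (146/37, 123/37)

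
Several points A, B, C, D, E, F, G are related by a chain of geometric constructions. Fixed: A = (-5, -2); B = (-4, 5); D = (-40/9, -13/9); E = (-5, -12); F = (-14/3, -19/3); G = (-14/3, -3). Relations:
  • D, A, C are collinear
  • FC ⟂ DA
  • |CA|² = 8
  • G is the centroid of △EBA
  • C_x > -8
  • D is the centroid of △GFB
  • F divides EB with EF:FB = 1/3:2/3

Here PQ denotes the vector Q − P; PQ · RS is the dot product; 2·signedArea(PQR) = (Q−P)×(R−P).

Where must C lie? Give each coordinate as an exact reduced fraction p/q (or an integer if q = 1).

C = (-7, -4)

1. C_x = -7  [D, A, C are collinear ∩ FC ⟂ DA]
2. C_y = -4  [D, A, C are collinear ∩ FC ⟂ DA]
   → C = (-7, -4)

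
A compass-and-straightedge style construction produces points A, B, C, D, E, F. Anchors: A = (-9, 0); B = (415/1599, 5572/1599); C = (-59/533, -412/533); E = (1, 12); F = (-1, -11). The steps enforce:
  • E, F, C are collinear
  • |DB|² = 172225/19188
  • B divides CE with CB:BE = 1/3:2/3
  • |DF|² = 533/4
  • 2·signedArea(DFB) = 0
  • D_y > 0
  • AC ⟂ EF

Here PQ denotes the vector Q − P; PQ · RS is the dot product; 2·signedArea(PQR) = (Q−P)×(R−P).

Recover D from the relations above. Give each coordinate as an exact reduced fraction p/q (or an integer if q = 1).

1. D_x = 0  [line -23161/1599·x + 2014/1599·y + -1007/1599 = 0 ∩ |DF|² = 533/4]
2. D_y = 1/2  [line -23161/1599·x + 2014/1599·y + -1007/1599 = 0 ∩ |DF|² = 533/4]
   → D = (0, 1/2)

D = (0, 1/2)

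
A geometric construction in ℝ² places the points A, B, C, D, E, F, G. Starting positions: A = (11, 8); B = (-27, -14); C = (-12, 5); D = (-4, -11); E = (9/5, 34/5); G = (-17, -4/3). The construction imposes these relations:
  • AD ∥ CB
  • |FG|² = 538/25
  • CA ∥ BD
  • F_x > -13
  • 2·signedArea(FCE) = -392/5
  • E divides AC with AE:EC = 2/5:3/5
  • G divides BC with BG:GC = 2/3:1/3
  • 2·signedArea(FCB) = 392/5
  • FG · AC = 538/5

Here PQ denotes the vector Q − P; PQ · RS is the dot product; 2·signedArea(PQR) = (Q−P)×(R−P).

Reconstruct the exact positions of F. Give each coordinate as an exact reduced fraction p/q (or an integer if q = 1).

1. F_x = -62/5  [2·signedArea(FCB) = 392/5 ∩ 2·signedArea(FCE) = -392/5]
2. F_y = -11/15  [2·signedArea(FCB) = 392/5 ∩ 2·signedArea(FCE) = -392/5]
   → F = (-62/5, -11/15)

F = (-62/5, -11/15)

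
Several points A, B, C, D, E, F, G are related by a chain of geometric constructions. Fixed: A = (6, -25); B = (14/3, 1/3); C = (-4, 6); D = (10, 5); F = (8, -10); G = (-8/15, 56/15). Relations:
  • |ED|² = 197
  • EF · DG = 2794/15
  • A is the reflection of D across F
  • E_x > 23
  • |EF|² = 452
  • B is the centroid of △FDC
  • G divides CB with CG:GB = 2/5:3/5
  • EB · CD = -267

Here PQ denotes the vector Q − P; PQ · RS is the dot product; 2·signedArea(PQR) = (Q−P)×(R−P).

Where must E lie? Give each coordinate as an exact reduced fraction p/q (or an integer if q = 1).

1. E_x = 24  [EF · DG = 2794/15 ∩ EB · CD = -267]
2. E_y = 4  [EF · DG = 2794/15 ∩ EB · CD = -267]
   → E = (24, 4)

E = (24, 4)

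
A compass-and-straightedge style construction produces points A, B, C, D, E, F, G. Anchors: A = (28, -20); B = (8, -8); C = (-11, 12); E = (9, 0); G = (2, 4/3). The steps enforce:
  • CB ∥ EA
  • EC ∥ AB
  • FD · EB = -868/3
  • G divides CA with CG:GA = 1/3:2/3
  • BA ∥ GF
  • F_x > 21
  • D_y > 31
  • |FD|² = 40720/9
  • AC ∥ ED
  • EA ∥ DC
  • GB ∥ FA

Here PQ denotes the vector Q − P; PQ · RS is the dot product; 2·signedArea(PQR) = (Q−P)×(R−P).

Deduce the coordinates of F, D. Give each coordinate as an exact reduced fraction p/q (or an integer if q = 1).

1. F_x = 22  [GB ∥ FA ∩ BA ∥ GF]
2. F_y = -32/3  [GB ∥ FA ∩ BA ∥ GF]
   → F = (22, -32/3)
3. D_x = -30  [EA ∥ DC ∩ AC ∥ ED]
4. D_y = 32  [EA ∥ DC ∩ AC ∥ ED]
   → D = (-30, 32)

D = (-30, 32)
F = (22, -32/3)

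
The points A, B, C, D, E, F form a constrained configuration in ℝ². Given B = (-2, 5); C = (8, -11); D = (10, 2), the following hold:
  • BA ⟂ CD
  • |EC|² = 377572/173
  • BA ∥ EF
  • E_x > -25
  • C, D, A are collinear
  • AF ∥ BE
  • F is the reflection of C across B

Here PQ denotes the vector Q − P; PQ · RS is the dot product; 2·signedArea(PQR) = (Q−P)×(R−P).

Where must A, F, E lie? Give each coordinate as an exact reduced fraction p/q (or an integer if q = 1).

1. A_x = 1760/173  [C, D, A are collinear ∩ BA ⟂ CD]
2. A_y = 541/173  [C, D, A are collinear ∩ BA ⟂ CD]
   → A = (1760/173, 541/173)
3. F_x = -12  [F is the reflection of C across B]
4. F_y = 21  [F is the reflection of C across B]
   → F = (-12, 21)
5. E_x = -4182/173  [BA ∥ EF ∩ AF ∥ BE]
6. E_y = 3957/173  [BA ∥ EF ∩ AF ∥ BE]
   → E = (-4182/173, 3957/173)

A = (1760/173, 541/173)
E = (-4182/173, 3957/173)
F = (-12, 21)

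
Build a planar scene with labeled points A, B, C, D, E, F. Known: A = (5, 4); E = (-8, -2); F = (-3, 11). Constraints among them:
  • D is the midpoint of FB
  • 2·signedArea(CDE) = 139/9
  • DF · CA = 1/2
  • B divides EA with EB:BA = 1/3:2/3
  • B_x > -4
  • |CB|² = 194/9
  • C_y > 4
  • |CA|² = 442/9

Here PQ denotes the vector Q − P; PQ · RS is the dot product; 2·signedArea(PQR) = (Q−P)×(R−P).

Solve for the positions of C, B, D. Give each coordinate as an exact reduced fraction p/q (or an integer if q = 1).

1. B_x = -11/3  [B divides EA with EB:BA = 1/3:2/3]
2. B_y = 0  [B divides EA with EB:BA = 1/3:2/3]
   → B = (-11/3, 0)
3. D_x = -10/3  [D is the midpoint of FB]
4. D_y = 11/2  [D is the midpoint of FB]
   → D = (-10/3, 11/2)
5. C_x = -2  [2·signedArea(CDE) = 139/9 ∩ DF · CA = 1/2]
6. C_y = 13/3  [2·signedArea(CDE) = 139/9 ∩ DF · CA = 1/2]
   → C = (-2, 13/3)

B = (-11/3, 0)
C = (-2, 13/3)
D = (-10/3, 11/2)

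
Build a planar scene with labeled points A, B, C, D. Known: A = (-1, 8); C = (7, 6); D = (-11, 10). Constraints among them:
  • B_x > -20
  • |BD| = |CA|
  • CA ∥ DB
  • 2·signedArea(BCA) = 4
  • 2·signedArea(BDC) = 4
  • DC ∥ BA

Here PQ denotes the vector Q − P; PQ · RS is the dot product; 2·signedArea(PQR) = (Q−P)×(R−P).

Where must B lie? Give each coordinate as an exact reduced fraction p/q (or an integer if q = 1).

1. B_x = -19  [DC ∥ BA ∩ CA ∥ DB]
2. B_y = 12  [DC ∥ BA ∩ CA ∥ DB]
   → B = (-19, 12)

B = (-19, 12)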